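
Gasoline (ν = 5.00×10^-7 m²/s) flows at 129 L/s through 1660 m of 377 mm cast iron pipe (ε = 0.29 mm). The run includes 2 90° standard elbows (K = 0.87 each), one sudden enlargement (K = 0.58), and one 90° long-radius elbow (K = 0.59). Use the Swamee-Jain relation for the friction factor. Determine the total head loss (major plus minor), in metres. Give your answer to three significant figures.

V = 4Q/(πD²) = 1.156 m/s; V²/2g = 0.06807 m
Re = 8.71×10^5, ε/D = 7.69×10^-4 → f = 0.01896 (Swamee-Jain)
Major: h_f = f(L/D)·V²/2g = 0.01896·4403·0.06807 = 5.682 m
Minor: ΣK = 2.91; h_m = ΣK·V²/2g = 0.1981 m
Total H_L = 5.682 + 0.1981 = 5.881 m

H_L ≈ 5.88 m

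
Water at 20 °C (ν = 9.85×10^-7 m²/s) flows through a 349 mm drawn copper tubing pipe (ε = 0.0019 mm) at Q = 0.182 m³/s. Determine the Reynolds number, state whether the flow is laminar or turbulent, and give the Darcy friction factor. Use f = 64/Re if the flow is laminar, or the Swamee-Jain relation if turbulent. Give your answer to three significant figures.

V = 4Q/(πD²) = 1.903 m/s
Re = VD/ν = 1.903·0.349/9.85×10^-7 = 6.74×10^5
Re > 4000 → turbulent; ε/D = 5.44×10^-6
Swamee-Jain: f = 0.01252

Re ≈ 6.74×10^5; turbulent; f ≈ 0.0125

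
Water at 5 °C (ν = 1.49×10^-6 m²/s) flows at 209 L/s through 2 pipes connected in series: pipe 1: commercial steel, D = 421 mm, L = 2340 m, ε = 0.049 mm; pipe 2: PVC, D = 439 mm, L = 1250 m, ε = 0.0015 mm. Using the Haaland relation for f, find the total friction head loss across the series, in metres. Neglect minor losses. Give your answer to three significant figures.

Pipe 1: V = 1.501 m/s, Re = 4.24×10^5, ε/D = 1.16×10^-4, f = 0.01472, h_1 = f(L/D)V²/2g = 9.397 m
Pipe 2: V = 1.381 m/s, Re = 4.07×10^5, ε/D = 3.42×10^-6, f = 0.01359, h_2 = f(L/D)V²/2g = 3.761 m
Series → Q common, losses add: H = Σh = 13.16 m

H ≈ 13.2 m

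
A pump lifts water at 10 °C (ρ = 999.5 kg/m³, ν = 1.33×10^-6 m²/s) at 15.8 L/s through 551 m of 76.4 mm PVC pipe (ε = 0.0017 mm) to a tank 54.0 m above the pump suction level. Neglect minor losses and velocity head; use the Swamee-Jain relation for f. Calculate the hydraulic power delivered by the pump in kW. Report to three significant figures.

V = 4Q/(πD²) = 3.447 m/s; Re = 1.98×10^5; ε/D = 2.23×10^-5; f = 0.01576
h_f = f(L/D)V²/2g = 68.83 m
Total head H = z + h_f = 54.0 + 68.83 = 122.8 m
P_hyd = ρgQH = 999.5·9.81·0.0158·122.8 = 19.03 kW

P_hyd ≈ 19.0 kW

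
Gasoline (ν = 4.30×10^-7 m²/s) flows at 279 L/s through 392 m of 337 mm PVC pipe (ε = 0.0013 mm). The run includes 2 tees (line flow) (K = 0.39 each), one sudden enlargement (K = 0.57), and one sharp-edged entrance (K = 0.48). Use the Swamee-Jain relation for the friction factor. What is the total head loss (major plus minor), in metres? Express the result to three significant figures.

V = 4Q/(πD²) = 3.128 m/s; V²/2g = 0.4987 m
Re = 2.45×10^6, ε/D = 3.86×10^-6 → f = 0.01021 (Swamee-Jain)
Major: h_f = f(L/D)·V²/2g = 0.01021·1163·0.4987 = 5.920 m
Minor: ΣK = 1.83; h_m = ΣK·V²/2g = 0.9126 m
Total H_L = 5.920 + 0.9126 = 6.833 m

H_L ≈ 6.83 m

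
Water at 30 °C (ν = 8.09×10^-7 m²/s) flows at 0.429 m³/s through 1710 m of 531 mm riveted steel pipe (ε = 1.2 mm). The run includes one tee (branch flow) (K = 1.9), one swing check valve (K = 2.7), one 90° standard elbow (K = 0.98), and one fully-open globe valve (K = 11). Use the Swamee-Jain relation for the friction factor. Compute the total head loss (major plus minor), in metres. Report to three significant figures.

H_L ≈ 18.2 m

V = 4Q/(πD²) = 1.937 m/s; V²/2g = 0.1913 m
Re = 1.27×10^6, ε/D = 0.00226 → f = 0.02440 (Swamee-Jain)
Major: h_f = f(L/D)·V²/2g = 0.02440·3220·0.1913 = 15.03 m
Minor: ΣK = 16.6; h_m = ΣK·V²/2g = 3.171 m
Total H_L = 15.03 + 3.171 = 18.20 m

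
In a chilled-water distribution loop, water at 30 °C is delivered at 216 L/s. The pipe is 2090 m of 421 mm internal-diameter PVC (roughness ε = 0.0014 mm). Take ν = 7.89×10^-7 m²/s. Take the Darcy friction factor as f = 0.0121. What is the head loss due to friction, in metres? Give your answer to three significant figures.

V = 4Q/(πD²) = 4·0.216/(π·0.421²) = 1.552 m/s
h_f = f(L/D)V²/(2g) = 0.01210·(2090/0.421)·1.552²/(2·9.81) = 7.371 m

h_f ≈ 7.37 m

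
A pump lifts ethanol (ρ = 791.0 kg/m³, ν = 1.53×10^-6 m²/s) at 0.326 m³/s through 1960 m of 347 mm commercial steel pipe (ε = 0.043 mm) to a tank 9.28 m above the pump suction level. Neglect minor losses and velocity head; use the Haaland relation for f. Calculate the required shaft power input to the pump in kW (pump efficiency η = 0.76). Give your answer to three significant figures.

V = 4Q/(πD²) = 3.447 m/s; Re = 7.82×10^5; ε/D = 1.24×10^-4; f = 0.01393
h_f = f(L/D)V²/2g = 47.65 m
Total head H = z + h_f = 9.28 + 47.65 = 56.93 m
P_hyd = ρgQH = 791.0·9.81·0.326·56.93 = 144.0 kW
P_shaft = P_hyd/η = 144.0/0.76 = 189.5 kW

P_shaft ≈ 189 kW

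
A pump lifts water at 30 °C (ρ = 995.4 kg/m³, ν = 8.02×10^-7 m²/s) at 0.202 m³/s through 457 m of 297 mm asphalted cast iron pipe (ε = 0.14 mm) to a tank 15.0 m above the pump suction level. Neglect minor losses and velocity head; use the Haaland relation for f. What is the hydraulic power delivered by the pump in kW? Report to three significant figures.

P_hyd ≈ 51.9 kW

V = 4Q/(πD²) = 2.916 m/s; Re = 1.08×10^6; ε/D = 4.71×10^-4; f = 0.01694
h_f = f(L/D)V²/2g = 11.29 m
Total head H = z + h_f = 15.0 + 11.29 = 26.29 m
P_hyd = ρgQH = 995.4·9.81·0.202·26.29 = 51.87 kW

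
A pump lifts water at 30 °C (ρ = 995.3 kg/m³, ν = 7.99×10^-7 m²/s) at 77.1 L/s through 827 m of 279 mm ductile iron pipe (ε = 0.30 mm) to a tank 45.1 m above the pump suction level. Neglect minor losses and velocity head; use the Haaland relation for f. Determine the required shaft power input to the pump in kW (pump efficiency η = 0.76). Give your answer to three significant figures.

V = 4Q/(πD²) = 1.261 m/s; Re = 4.40×10^5; ε/D = 0.00108; f = 0.02059
h_f = f(L/D)V²/2g = 4.947 m
Total head H = z + h_f = 45.1 + 4.947 = 50.05 m
P_hyd = ρgQH = 995.3·9.81·0.0771·50.05 = 37.68 kW
P_shaft = P_hyd/η = 37.68/0.76 = 49.57 kW

P_shaft ≈ 49.6 kW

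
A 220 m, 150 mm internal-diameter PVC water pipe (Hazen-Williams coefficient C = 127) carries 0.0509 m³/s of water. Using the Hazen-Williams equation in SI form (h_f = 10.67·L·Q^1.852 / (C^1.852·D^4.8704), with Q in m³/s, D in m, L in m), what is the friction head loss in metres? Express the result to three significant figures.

h_f ≈ 12.4 m

h_f = 10.67·220·0.0509^1.852 / (127^1.852·0.150^4.8704) = 12.36 m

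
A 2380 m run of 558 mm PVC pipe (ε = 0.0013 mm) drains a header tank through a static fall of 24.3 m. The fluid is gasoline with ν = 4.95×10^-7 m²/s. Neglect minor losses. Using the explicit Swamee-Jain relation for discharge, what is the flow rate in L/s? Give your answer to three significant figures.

Swamee-Jain (Type II): Q = -0.965·√(gD⁵h_f/L)·ln[ε/(3.7D) + √(3.17ν²L/(gD³h_f))]
√(gD⁵h_f/L) = √(9.81·0.558⁵·24.3/2380) = 0.07361
ε/(3.7D) = 6.30×10^-7; √(3.17ν²L/(gD³h_f)) = 6.68×10^-6
Q = -0.965·0.07361·ln(7.311×10^-6) = 0.8401 m³/s
Check: V = 3.44 m/s, Re = 3.87×10^6, f = 0.009494, h_f = 24.4 m ≈ 24.3 m ✓

Q ≈ 840 L/s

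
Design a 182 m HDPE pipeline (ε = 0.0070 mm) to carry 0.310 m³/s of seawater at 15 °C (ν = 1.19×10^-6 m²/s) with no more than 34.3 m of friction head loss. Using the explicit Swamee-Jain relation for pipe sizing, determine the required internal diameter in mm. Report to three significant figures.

D ≈ 219 mm

Swamee-Jain (Type III): D = 0.66·[ε^1.25·(LQ²/(gh_f))^4.75 + ν·Q^9.4·(L/(gh_f))^5.2]^0.04
LQ²/(gh_f) = 0.05198; L/(gh_f) = 0.5409
Term 1 = ε^1.25·(…)^4.75 = 2.86×10^-13; Term 2 = ν·Q^9.4·(…)^5.2 = 8.06×10^-13
D = 0.66·(2.86×10^-13 + 8.06×10^-13)^0.04 = 0.2193 m = 219 mm
Check: V = 8.21 m/s, Re = 1.51×10^6, f = 0.01175, h_f = 33.5 m ≈ 34.3 m ✓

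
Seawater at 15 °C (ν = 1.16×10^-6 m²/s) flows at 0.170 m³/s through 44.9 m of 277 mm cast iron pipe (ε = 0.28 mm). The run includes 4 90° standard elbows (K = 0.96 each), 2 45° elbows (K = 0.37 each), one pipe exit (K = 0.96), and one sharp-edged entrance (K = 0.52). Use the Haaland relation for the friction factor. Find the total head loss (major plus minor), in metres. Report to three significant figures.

V = 4Q/(πD²) = 2.821 m/s; V²/2g = 0.4056 m
Re = 6.74×10^5, ε/D = 0.00101 → f = 0.02012 (Haaland)
Major: h_f = f(L/D)·V²/2g = 0.02012·162.1·0.4056 = 1.322 m
Minor: ΣK = 6.06; h_m = ΣK·V²/2g = 2.458 m
Total H_L = 1.322 + 2.458 = 3.780 m

H_L ≈ 3.78 m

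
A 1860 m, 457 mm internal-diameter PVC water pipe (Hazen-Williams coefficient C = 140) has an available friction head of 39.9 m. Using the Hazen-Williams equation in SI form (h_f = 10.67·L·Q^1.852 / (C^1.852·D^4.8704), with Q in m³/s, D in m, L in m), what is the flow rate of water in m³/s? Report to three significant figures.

Q ≈ 0.625 m³/s

Rearranging: Q = [h_f·C^1.852·D^4.8704 / (10.67·L)]^(1/1.852)
Q = [39.9·140^1.852·0.457^4.8704 / (10.67·1860)]^0.540 = 0.6247 m³/s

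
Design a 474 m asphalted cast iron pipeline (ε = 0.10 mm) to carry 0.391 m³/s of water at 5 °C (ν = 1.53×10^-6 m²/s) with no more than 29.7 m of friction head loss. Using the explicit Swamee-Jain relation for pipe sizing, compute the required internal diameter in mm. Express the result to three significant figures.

Swamee-Jain (Type III): D = 0.66·[ε^1.25·(LQ²/(gh_f))^4.75 + ν·Q^9.4·(L/(gh_f))^5.2]^0.04
LQ²/(gh_f) = 0.2487; L/(gh_f) = 1.627
Term 1 = ε^1.25·(…)^4.75 = 1.35×10^-8; Term 2 = ν·Q^9.4·(…)^5.2 = 2.82×10^-9
D = 0.66·(1.35×10^-8 + 2.82×10^-9)^0.04 = 0.3221 m = 322 mm
Check: V = 4.80 m/s, Re = 1.01×10^6, f = 0.01584, h_f = 27.3 m ≈ 29.7 m ✓

D ≈ 322 mm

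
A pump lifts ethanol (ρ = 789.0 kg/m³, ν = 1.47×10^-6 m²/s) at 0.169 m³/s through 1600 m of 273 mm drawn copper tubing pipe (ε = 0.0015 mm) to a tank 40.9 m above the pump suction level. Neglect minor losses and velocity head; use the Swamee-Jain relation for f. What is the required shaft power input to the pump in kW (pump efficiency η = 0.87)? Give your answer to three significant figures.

V = 4Q/(πD²) = 2.887 m/s; Re = 5.36×10^5; ε/D = 5.49×10^-6; f = 0.01302
h_f = f(L/D)V²/2g = 32.42 m
Total head H = z + h_f = 40.9 + 32.42 = 73.32 m
P_hyd = ρgQH = 789.0·9.81·0.169·73.32 = 95.91 kW
P_shaft = P_hyd/η = 95.91/0.87 = 110.2 kW

P_shaft ≈ 110 kW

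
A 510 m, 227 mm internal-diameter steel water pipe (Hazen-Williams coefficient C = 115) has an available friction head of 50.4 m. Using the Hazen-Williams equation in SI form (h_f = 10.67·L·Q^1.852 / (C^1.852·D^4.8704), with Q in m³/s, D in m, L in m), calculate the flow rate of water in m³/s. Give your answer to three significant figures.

Q ≈ 0.186 m³/s

Rearranging: Q = [h_f·C^1.852·D^4.8704 / (10.67·L)]^(1/1.852)
Q = [50.4·115^1.852·0.227^4.8704 / (10.67·510)]^0.540 = 0.1859 m³/s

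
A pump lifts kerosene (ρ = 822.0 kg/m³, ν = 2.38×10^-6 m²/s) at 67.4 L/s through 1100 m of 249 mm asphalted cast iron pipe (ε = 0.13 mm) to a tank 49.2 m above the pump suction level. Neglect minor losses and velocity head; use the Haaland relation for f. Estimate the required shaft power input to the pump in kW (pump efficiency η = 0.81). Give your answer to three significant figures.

V = 4Q/(πD²) = 1.384 m/s; Re = 1.45×10^5; ε/D = 5.22×10^-4; f = 0.01933
h_f = f(L/D)V²/2g = 8.336 m
Total head H = z + h_f = 49.2 + 8.336 = 57.54 m
P_hyd = ρgQH = 822.0·9.81·0.0674·57.54 = 31.27 kW
P_shaft = P_hyd/η = 31.27/0.81 = 38.61 kW

P_shaft ≈ 38.6 kW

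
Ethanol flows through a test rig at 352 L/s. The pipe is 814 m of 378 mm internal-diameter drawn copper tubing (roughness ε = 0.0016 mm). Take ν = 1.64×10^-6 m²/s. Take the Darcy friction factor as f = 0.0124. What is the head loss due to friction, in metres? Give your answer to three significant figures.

V = 4Q/(πD²) = 4·0.352/(π·0.378²) = 3.137 m/s
h_f = f(L/D)V²/(2g) = 0.01240·(814/0.378)·3.137²/(2·9.81) = 13.39 m

h_f ≈ 13.4 m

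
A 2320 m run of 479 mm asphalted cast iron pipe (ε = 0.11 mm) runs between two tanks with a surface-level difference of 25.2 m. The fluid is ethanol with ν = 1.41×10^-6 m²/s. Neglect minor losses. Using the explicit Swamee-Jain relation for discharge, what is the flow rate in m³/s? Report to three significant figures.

Swamee-Jain (Type II): Q = -0.965·√(gD⁵h_f/L)·ln[ε/(3.7D) + √(3.17ν²L/(gD³h_f))]
√(gD⁵h_f/L) = √(9.81·0.479⁵·25.2/2320) = 0.05184
ε/(3.7D) = 6.21×10^-5; √(3.17ν²L/(gD³h_f)) = 2.32×10^-5
Q = -0.965·0.05184·ln(8.526×10^-5) = 0.4687 m³/s
Check: V = 2.60 m/s, Re = 8.84×10^5, f = 0.01519, h_f = 25.4 m ≈ 25.2 m ✓

Q ≈ 0.469 m³/s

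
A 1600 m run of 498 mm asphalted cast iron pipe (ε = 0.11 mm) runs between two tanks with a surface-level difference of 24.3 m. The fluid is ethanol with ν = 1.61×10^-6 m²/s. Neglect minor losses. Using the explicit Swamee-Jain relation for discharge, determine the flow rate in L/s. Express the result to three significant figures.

Q ≈ 614 L/s

Swamee-Jain (Type II): Q = -0.965·√(gD⁵h_f/L)·ln[ε/(3.7D) + √(3.17ν²L/(gD³h_f))]
√(gD⁵h_f/L) = √(9.81·0.498⁵·24.3/1600) = 0.06755
ε/(3.7D) = 5.97×10^-5; √(3.17ν²L/(gD³h_f)) = 2.11×10^-5
Q = -0.965·0.06755·ln(8.083×10^-5) = 0.6143 m³/s
Check: V = 3.15 m/s, Re = 9.76×10^5, f = 0.01501, h_f = 24.5 m ≈ 24.3 m ✓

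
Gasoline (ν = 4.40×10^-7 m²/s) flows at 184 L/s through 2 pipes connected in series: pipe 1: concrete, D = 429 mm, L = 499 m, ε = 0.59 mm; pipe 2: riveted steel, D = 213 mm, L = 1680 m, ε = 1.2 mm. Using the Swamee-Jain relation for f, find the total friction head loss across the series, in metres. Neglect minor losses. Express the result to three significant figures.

H ≈ 340 m

Pipe 1: V = 1.273 m/s, Re = 1.24×10^6, ε/D = 0.00138, f = 0.02152, h_1 = f(L/D)V²/2g = 2.067 m
Pipe 2: V = 5.164 m/s, Re = 2.50×10^6, ε/D = 0.00563, f = 0.03156, h_2 = f(L/D)V²/2g = 338.3 m
Series → Q common, losses add: H = Σh = 340.4 m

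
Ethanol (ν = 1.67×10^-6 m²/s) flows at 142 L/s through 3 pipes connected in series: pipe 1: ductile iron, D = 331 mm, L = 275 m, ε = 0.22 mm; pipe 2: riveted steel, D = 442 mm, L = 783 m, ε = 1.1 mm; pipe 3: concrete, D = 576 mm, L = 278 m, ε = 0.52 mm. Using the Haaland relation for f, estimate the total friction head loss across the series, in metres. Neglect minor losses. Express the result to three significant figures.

Pipe 1: V = 1.650 m/s, Re = 3.27×10^5, ε/D = 6.65×10^-4, f = 0.01889, h_1 = f(L/D)V²/2g = 2.178 m
Pipe 2: V = 0.9255 m/s, Re = 2.45×10^5, ε/D = 0.00249, f = 0.02545, h_2 = f(L/D)V²/2g = 1.968 m
Pipe 3: V = 0.5449 m/s, Re = 1.88×10^5, ε/D = 9.03×10^-4, f = 0.02059, h_3 = f(L/D)V²/2g = 0.1504 m
Series → Q common, losses add: H = Σh = 4.296 m

H ≈ 4.30 m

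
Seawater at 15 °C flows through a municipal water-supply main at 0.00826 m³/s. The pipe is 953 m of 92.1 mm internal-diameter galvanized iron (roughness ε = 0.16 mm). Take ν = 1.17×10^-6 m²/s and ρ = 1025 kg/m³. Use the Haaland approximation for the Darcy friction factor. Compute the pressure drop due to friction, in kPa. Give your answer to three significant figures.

V = 4Q/(πD²) = 4·0.00826/(π·0.0921²) = 1.240 m/s
Re = VD/ν = 1.240·0.0921/1.17×10^-6 = 9.76×10^4 → turbulent
ε/D = 0.16/92.1 = 0.00174
Haaland: f = 0.02430
h_f = f(L/D)V²/(2g) = 0.02430·(953/0.0921)·1.240²/(2·9.81) = 19.70 m
Δp = ρg·h_f = 1025·9.81·19.70 = 198.1 kPa

Δp ≈ 198 kPa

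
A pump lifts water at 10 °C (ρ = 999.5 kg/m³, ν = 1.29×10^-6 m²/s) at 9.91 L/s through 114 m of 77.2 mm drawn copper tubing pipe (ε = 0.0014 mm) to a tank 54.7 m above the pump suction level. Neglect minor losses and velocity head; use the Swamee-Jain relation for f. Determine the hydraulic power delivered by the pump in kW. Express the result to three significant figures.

V = 4Q/(πD²) = 2.117 m/s; Re = 1.27×10^5; ε/D = 1.81×10^-5; f = 0.01714
h_f = f(L/D)V²/2g = 5.782 m
Total head H = z + h_f = 54.7 + 5.782 = 60.48 m
P_hyd = ρgQH = 999.5·9.81·0.00991·60.48 = 5.877 kW

P_hyd ≈ 5.88 kW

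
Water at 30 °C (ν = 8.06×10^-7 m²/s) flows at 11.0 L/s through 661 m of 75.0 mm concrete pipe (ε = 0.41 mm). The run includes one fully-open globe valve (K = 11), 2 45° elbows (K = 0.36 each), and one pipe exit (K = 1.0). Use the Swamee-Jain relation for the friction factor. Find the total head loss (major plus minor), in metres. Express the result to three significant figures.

H_L ≈ 92.4 m

V = 4Q/(πD²) = 2.490 m/s; V²/2g = 0.3160 m
Re = 2.32×10^5, ε/D = 0.00547 → f = 0.03175 (Swamee-Jain)
Major: h_f = f(L/D)·V²/2g = 0.03175·8813·0.3160 = 88.42 m
Minor: ΣK = 12.7; h_m = ΣK·V²/2g = 4.019 m
Total H_L = 88.42 + 4.019 = 92.43 m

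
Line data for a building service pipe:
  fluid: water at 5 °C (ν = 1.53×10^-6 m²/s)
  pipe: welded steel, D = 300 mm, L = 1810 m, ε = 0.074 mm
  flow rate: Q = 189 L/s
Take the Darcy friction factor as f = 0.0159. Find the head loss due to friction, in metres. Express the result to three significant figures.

V = 4Q/(πD²) = 4·0.189/(π·0.300²) = 2.674 m/s
h_f = f(L/D)V²/(2g) = 0.01590·(1810/0.300)·2.674²/(2·9.81) = 34.96 m

h_f ≈ 35.0 m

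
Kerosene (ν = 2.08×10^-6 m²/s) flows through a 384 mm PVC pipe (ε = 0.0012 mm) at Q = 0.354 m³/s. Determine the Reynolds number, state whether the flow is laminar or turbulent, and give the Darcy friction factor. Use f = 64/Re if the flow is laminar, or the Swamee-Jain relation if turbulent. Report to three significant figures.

V = 4Q/(πD²) = 3.057 m/s
Re = VD/ν = 3.057·0.384/2.08×10^-6 = 5.64×10^5
Re > 4000 → turbulent; ε/D = 3.12×10^-6
Swamee-Jain: f = 0.01287

Re ≈ 5.64×10^5; turbulent; f ≈ 0.0129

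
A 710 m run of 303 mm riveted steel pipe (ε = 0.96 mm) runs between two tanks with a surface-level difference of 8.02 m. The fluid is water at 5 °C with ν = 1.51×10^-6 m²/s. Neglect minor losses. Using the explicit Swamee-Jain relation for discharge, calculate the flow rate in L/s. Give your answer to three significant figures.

Swamee-Jain (Type II): Q = -0.965·√(gD⁵h_f/L)·ln[ε/(3.7D) + √(3.17ν²L/(gD³h_f))]
√(gD⁵h_f/L) = √(9.81·0.303⁵·8.02/710) = 0.01682
ε/(3.7D) = 8.56×10^-4; √(3.17ν²L/(gD³h_f)) = 4.84×10^-5
Q = -0.965·0.01682·ln(9.047×10^-4) = 0.1138 m³/s
Check: V = 1.58 m/s, Re = 3.17×10^5, f = 0.02712, h_f = 8.06 m ≈ 8.02 m ✓

Q ≈ 114 L/s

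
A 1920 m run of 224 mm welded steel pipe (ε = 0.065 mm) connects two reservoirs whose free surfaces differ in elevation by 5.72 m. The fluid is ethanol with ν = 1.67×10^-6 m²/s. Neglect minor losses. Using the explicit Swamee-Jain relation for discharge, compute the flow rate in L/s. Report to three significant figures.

Swamee-Jain (Type II): Q = -0.965·√(gD⁵h_f/L)·ln[ε/(3.7D) + √(3.17ν²L/(gD³h_f))]
√(gD⁵h_f/L) = √(9.81·0.224⁵·5.72/1920) = 0.004060
ε/(3.7D) = 7.84×10^-5; √(3.17ν²L/(gD³h_f)) = 1.64×10^-4
Q = -0.965·0.004060·ln(2.425×10^-4) = 0.03261 m³/s
Check: V = 0.828 m/s, Re = 1.11×10^5, f = 0.01915, h_f = 5.73 m ≈ 5.72 m ✓

Q ≈ 32.6 L/s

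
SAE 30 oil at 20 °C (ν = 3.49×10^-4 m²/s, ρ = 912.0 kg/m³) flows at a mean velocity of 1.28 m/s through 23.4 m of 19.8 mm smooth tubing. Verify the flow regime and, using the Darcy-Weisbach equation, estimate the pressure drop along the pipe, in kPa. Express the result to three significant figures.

Re = VD/ν = 1.28·0.01980/3.49×10^-4 = 72.6 → laminar (Re < 2300)
f = 64/Re = 0.8813
h_f = f(L/D)V²/(2g) = 0.8813·(23.4/0.01980)·1.28²/(2·9.81) = 86.98 m
Δp = ρg·h_f = 912.0·9.81·86.98 = 778.2 kPa

Δp ≈ 778 kPa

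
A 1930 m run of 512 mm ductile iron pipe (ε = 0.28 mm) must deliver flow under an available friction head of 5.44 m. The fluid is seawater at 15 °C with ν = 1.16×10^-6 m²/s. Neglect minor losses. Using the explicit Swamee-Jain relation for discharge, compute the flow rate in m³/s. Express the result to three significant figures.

Q ≈ 0.259 m³/s

Swamee-Jain (Type II): Q = -0.965·√(gD⁵h_f/L)·ln[ε/(3.7D) + √(3.17ν²L/(gD³h_f))]
√(gD⁵h_f/L) = √(9.81·0.512⁵·5.44/1930) = 0.03119
ε/(3.7D) = 1.48×10^-4; √(3.17ν²L/(gD³h_f)) = 3.39×10^-5
Q = -0.965·0.03119·ln(1.817×10^-4) = 0.2592 m³/s
Check: V = 1.26 m/s, Re = 5.56×10^5, f = 0.01798, h_f = 5.48 m ≈ 5.44 m ✓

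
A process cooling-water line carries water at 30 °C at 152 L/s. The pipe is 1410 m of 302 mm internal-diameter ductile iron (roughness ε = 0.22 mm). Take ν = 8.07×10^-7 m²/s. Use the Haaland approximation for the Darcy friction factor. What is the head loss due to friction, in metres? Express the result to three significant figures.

h_f ≈ 20.0 m

V = 4Q/(πD²) = 4·0.152/(π·0.302²) = 2.122 m/s
Re = VD/ν = 2.122·0.302/8.07×10^-7 = 7.94×10^5 → turbulent
ε/D = 0.22/302 = 7.28×10^-4
Haaland: f = 0.01866
h_f = f(L/D)V²/(2g) = 0.01866·(1410/0.302)·2.122²/(2·9.81) = 19.99 m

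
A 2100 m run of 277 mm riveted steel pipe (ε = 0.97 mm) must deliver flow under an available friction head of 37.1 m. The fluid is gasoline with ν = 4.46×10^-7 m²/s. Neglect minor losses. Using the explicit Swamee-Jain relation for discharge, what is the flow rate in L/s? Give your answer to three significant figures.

Swamee-Jain (Type II): Q = -0.965·√(gD⁵h_f/L)·ln[ε/(3.7D) + √(3.17ν²L/(gD³h_f))]
√(gD⁵h_f/L) = √(9.81·0.277⁵·37.1/2100) = 0.01681
ε/(3.7D) = 9.46×10^-4; √(3.17ν²L/(gD³h_f)) = 1.31×10^-5
Q = -0.965·0.01681·ln(9.595×10^-4) = 0.1127 m³/s
Check: V = 1.87 m/s, Re = 1.16×10^6, f = 0.02750, h_f = 37.2 m ≈ 37.1 m ✓

Q ≈ 113 L/s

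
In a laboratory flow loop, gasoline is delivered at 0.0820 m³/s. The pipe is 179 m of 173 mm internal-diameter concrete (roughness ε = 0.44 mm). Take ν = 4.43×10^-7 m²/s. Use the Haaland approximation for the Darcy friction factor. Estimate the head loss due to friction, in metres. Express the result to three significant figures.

h_f ≈ 16.1 m

V = 4Q/(πD²) = 4·0.0820/(π·0.173²) = 3.488 m/s
Re = VD/ν = 3.488·0.173/4.43×10^-7 = 1.36×10^6 → turbulent
ε/D = 0.44/173 = 0.00254
Haaland: f = 0.02514
h_f = f(L/D)V²/(2g) = 0.02514·(179/0.173)·3.488²/(2·9.81) = 16.14 m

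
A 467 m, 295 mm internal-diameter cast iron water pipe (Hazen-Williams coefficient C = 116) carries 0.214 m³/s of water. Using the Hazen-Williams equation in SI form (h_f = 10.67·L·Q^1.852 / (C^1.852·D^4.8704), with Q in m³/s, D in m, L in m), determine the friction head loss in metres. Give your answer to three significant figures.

h_f = 10.67·467·0.214^1.852 / (116^1.852·0.295^4.8704) = 16.45 m

h_f ≈ 16.5 m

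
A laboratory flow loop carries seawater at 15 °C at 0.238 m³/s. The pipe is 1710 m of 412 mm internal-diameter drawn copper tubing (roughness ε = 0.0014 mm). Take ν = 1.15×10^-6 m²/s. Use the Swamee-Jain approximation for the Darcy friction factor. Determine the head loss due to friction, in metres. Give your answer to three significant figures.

h_f ≈ 8.49 m

V = 4Q/(πD²) = 4·0.238/(π·0.412²) = 1.785 m/s
Re = VD/ν = 1.785·0.412/1.15×10^-6 = 6.40×10^5 → turbulent
ε/D = 0.0014/412 = 3.40×10^-6
Swamee-Jain: f = 0.01260
h_f = f(L/D)V²/(2g) = 0.01260·(1710/0.412)·1.785²/(2·9.81) = 8.493 m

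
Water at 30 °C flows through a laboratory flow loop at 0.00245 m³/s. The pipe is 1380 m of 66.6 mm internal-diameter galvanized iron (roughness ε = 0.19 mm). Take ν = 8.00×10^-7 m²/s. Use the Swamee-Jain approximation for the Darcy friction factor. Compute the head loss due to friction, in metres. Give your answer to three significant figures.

V = 4Q/(πD²) = 4·0.00245/(π·0.0666²) = 0.7033 m/s
Re = VD/ν = 0.7033·0.0666/8.00×10^-7 = 5.85×10^4 → turbulent
ε/D = 0.19/66.6 = 0.00285
Swamee-Jain: f = 0.02829
h_f = f(L/D)V²/(2g) = 0.02829·(1380/0.0666)·0.7033²/(2·9.81) = 14.78 m

h_f ≈ 14.8 m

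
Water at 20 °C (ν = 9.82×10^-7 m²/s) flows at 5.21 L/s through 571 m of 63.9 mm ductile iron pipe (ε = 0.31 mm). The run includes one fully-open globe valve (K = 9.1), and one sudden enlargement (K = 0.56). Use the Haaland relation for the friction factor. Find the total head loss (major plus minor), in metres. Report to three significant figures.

V = 4Q/(πD²) = 1.625 m/s; V²/2g = 0.1345 m
Re = 1.06×10^5, ε/D = 0.00485 → f = 0.03097 (Haaland)
Major: h_f = f(L/D)·V²/2g = 0.03097·8936·0.1345 = 37.23 m
Minor: ΣK = 9.66; h_m = ΣK·V²/2g = 1.299 m
Total H_L = 37.23 + 1.299 = 38.53 m

H_L ≈ 38.5 m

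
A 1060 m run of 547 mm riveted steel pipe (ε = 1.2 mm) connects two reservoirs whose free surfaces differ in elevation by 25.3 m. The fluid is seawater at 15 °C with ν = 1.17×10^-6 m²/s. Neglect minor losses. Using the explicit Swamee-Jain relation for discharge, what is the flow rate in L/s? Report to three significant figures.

Swamee-Jain (Type II): Q = -0.965·√(gD⁵h_f/L)·ln[ε/(3.7D) + √(3.17ν²L/(gD³h_f))]
√(gD⁵h_f/L) = √(9.81·0.547⁵·25.3/1060) = 0.1071
ε/(3.7D) = 5.93×10^-4; √(3.17ν²L/(gD³h_f)) = 1.06×10^-5
Q = -0.965·0.1071·ln(6.036×10^-4) = 0.7660 m³/s
Check: V = 3.26 m/s, Re = 1.52×10^6, f = 0.02418, h_f = 25.4 m ≈ 25.3 m ✓

Q ≈ 766 L/s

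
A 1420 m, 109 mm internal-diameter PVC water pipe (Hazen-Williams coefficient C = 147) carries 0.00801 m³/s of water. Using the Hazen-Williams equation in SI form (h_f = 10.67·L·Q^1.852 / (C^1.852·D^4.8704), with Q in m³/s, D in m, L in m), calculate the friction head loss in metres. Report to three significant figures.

h_f ≈ 9.38 m

h_f = 10.67·1420·0.00801^1.852 / (147^1.852·0.109^4.8704) = 9.381 m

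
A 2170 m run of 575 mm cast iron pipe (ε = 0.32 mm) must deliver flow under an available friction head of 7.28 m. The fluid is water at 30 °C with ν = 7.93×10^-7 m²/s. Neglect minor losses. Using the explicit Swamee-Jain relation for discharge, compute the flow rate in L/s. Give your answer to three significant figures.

Q ≈ 381 L/s

Swamee-Jain (Type II): Q = -0.965·√(gD⁵h_f/L)·ln[ε/(3.7D) + √(3.17ν²L/(gD³h_f))]
√(gD⁵h_f/L) = √(9.81·0.575⁵·7.28/2170) = 0.04548
ε/(3.7D) = 1.50×10^-4; √(3.17ν²L/(gD³h_f)) = 1.78×10^-5
Q = -0.965·0.04548·ln(1.683×10^-4) = 0.3814 m³/s
Check: V = 1.47 m/s, Re = 1.07×10^6, f = 0.01764, h_f = 7.32 m ≈ 7.28 m ✓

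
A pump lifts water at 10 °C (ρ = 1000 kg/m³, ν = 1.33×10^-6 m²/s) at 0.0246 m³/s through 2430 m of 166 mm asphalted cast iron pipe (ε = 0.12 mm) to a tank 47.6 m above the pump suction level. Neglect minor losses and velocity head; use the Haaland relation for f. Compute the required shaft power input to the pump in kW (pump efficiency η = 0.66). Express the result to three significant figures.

P_shaft ≈ 24.5 kW

V = 4Q/(πD²) = 1.137 m/s; Re = 1.42×10^5; ε/D = 7.23×10^-4; f = 0.02026
h_f = f(L/D)V²/2g = 19.53 m
Total head H = z + h_f = 47.6 + 19.53 = 67.13 m
P_hyd = ρgQH = 1000·9.81·0.0246·67.13 = 16.20 kW
P_shaft = P_hyd/η = 16.20/0.66 = 24.55 kW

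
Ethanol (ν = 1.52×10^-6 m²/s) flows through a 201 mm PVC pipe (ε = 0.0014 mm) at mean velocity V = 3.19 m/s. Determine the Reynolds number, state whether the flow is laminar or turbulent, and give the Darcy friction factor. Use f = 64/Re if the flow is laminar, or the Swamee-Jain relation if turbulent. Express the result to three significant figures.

Re ≈ 4.22×10^5; turbulent; f ≈ 0.0136

Re = VD/ν = 3.190·0.201/1.52×10^-6 = 4.22×10^5
Re > 4000 → turbulent; ε/D = 6.97×10^-6
Swamee-Jain: f = 0.01360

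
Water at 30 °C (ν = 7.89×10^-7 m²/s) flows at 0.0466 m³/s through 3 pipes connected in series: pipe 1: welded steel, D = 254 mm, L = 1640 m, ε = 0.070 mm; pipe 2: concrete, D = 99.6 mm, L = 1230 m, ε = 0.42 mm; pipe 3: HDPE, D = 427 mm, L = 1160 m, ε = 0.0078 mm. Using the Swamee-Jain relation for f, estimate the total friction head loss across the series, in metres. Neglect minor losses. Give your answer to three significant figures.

H ≈ 660 m

Pipe 1: V = 0.9197 m/s, Re = 2.96×10^5, ε/D = 2.76×10^-4, f = 0.01691, h_1 = f(L/D)V²/2g = 4.706 m
Pipe 2: V = 5.981 m/s, Re = 7.55×10^5, ε/D = 0.00422, f = 0.02908, h_2 = f(L/D)V²/2g = 654.7 m
Pipe 3: V = 0.3254 m/s, Re = 1.76×10^5, ε/D = 1.83×10^-5, f = 0.01608, h_3 = f(L/D)V²/2g = 0.2358 m
Series → Q common, losses add: H = Σh = 659.7 m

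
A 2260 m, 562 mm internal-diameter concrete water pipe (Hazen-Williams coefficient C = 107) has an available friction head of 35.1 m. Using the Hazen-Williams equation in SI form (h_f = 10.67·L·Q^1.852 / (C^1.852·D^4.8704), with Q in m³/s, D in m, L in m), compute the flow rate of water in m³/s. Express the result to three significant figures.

Q ≈ 0.691 m³/s

Rearranging: Q = [h_f·C^1.852·D^4.8704 / (10.67·L)]^(1/1.852)
Q = [35.1·107^1.852·0.562^4.8704 / (10.67·2260)]^0.540 = 0.6909 m³/s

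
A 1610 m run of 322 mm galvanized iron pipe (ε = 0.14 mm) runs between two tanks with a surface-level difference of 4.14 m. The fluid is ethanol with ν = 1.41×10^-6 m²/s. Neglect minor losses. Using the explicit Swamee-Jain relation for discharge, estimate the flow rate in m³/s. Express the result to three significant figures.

Q ≈ 0.0766 m³/s

Swamee-Jain (Type II): Q = -0.965·√(gD⁵h_f/L)·ln[ε/(3.7D) + √(3.17ν²L/(gD³h_f))]
√(gD⁵h_f/L) = √(9.81·0.322⁵·4.14/1610) = 0.009345
ε/(3.7D) = 1.18×10^-4; √(3.17ν²L/(gD³h_f)) = 8.65×10^-5
Q = -0.965·0.009345·ln(2.040×10^-4) = 0.07663 m³/s
Check: V = 0.941 m/s, Re = 2.15×10^5, f = 0.01846, h_f = 4.16 m ≈ 4.14 m ✓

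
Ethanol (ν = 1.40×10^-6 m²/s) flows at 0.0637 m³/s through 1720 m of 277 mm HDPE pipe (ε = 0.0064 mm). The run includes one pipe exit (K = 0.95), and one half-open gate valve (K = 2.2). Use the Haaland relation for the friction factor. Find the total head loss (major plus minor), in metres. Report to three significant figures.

V = 4Q/(πD²) = 1.057 m/s; V²/2g = 0.05695 m
Re = 2.09×10^5, ε/D = 2.31×10^-5 → f = 0.01552 (Haaland)
Major: h_f = f(L/D)·V²/2g = 0.01552·6209·0.05695 = 5.486 m
Minor: ΣK = 3.15; h_m = ΣK·V²/2g = 0.1794 m
Total H_L = 5.486 + 0.1794 = 5.666 m

H_L ≈ 5.67 m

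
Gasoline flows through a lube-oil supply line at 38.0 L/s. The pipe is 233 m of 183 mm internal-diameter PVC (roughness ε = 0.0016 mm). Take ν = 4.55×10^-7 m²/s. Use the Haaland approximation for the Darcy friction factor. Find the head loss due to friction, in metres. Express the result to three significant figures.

h_f ≈ 1.74 m

V = 4Q/(πD²) = 4·0.0380/(π·0.183²) = 1.445 m/s
Re = VD/ν = 1.445·0.183/4.55×10^-7 = 5.81×10^5 → turbulent
ε/D = 0.0016/183 = 8.74×10^-6
Haaland: f = 0.01283
h_f = f(L/D)V²/(2g) = 0.01283·(233/0.183)·1.445²/(2·9.81) = 1.738 m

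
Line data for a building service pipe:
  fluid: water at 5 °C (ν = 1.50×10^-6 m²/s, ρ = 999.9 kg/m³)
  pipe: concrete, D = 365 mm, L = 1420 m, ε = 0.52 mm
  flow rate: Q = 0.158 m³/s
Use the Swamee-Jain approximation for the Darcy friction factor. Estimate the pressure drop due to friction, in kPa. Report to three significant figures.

Δp ≈ 98.5 kPa

V = 4Q/(πD²) = 4·0.158/(π·0.365²) = 1.510 m/s
Re = VD/ν = 1.510·0.365/1.50×10^-6 = 3.67×10^5 → turbulent
ε/D = 0.52/365 = 0.00142
Swamee-Jain: f = 0.02221
h_f = f(L/D)V²/(2g) = 0.02221·(1420/0.365)·1.510²/(2·9.81) = 10.04 m
Δp = ρg·h_f = 999.9·9.81·10.04 = 98.49 kPa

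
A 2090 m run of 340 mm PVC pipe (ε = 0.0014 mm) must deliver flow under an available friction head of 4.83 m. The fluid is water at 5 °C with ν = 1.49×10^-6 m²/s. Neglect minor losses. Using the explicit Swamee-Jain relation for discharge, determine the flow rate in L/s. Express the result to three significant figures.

Q ≈ 91.2 L/s

Swamee-Jain (Type II): Q = -0.965·√(gD⁵h_f/L)·ln[ε/(3.7D) + √(3.17ν²L/(gD³h_f))]
√(gD⁵h_f/L) = √(9.81·0.340⁵·4.83/2090) = 0.01015
ε/(3.7D) = 1.11×10^-6; √(3.17ν²L/(gD³h_f)) = 8.89×10^-5
Q = -0.965·0.01015·ln(8.998×10^-5) = 0.09124 m³/s
Check: V = 1.00 m/s, Re = 2.29×10^5, f = 0.01517, h_f = 4.80 m ≈ 4.83 m ✓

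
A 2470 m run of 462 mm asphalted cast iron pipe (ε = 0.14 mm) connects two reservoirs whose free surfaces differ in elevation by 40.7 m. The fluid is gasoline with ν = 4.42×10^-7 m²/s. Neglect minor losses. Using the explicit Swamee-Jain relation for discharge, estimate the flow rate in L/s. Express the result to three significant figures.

Swamee-Jain (Type II): Q = -0.965·√(gD⁵h_f/L)·ln[ε/(3.7D) + √(3.17ν²L/(gD³h_f))]
√(gD⁵h_f/L) = √(9.81·0.462⁵·40.7/2470) = 0.05833
ε/(3.7D) = 8.19×10^-5; √(3.17ν²L/(gD³h_f)) = 6.23×10^-6
Q = -0.965·0.05833·ln(8.813×10^-5) = 0.5255 m³/s
Check: V = 3.13 m/s, Re = 3.28×10^6, f = 0.01526, h_f = 40.9 m ≈ 40.7 m ✓

Q ≈ 526 L/s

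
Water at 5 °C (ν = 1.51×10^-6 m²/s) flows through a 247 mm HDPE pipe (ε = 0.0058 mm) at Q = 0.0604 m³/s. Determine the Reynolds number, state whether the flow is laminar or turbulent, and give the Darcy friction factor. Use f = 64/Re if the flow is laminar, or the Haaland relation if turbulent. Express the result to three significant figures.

Re ≈ 2.06×10^5; turbulent; f ≈ 0.0156

V = 4Q/(πD²) = 1.261 m/s
Re = VD/ν = 1.261·0.247/1.51×10^-6 = 2.06×10^5
Re > 4000 → turbulent; ε/D = 2.35×10^-5
Haaland: f = 0.01556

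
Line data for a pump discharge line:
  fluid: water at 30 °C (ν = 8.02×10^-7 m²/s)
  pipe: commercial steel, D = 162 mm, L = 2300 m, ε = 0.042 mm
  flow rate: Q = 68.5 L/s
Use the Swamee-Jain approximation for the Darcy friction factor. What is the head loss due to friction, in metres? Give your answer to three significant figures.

h_f ≈ 126 m

V = 4Q/(πD²) = 4·0.0685/(π·0.162²) = 3.323 m/s
Re = VD/ν = 3.323·0.162/8.02×10^-7 = 6.71×10^5 → turbulent
ε/D = 0.042/162 = 2.59×10^-4
Swamee-Jain: f = 0.01572
h_f = f(L/D)V²/(2g) = 0.01572·(2300/0.162)·3.323²/(2·9.81) = 125.6 m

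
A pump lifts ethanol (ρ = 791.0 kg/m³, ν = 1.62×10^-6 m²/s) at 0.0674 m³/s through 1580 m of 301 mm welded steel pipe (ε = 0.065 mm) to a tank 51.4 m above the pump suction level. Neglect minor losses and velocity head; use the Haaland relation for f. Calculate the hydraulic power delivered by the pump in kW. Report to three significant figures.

V = 4Q/(πD²) = 0.9472 m/s; Re = 1.76×10^5; ε/D = 2.16×10^-4; f = 0.01727
h_f = f(L/D)V²/2g = 4.145 m
Total head H = z + h_f = 51.4 + 4.145 = 55.54 m
P_hyd = ρgQH = 791.0·9.81·0.0674·55.54 = 29.05 kW

P_hyd ≈ 29.1 kW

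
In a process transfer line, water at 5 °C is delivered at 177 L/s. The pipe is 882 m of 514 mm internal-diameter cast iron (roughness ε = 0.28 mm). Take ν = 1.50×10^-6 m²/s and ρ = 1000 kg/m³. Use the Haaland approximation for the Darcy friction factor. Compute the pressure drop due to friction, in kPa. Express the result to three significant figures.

Δp ≈ 11.5 kPa

V = 4Q/(πD²) = 4·0.177/(π·0.514²) = 0.8530 m/s
Re = VD/ν = 0.8530·0.514/1.50×10^-6 = 2.92×10^5 → turbulent
ε/D = 0.28/514 = 5.45×10^-4
Haaland: f = 0.01836
h_f = f(L/D)V²/(2g) = 0.01836·(882/0.514)·0.8530²/(2·9.81) = 1.168 m
Δp = ρg·h_f = 1000·9.81·1.168 = 11.46 kPa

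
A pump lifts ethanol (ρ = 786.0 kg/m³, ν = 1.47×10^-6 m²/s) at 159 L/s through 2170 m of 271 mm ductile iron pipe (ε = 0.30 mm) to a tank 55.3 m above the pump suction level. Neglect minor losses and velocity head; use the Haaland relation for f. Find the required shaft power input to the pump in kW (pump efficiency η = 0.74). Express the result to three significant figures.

P_shaft ≈ 198 kW

V = 4Q/(πD²) = 2.757 m/s; Re = 5.08×10^5; ε/D = 0.00111; f = 0.02065
h_f = f(L/D)V²/2g = 64.04 m
Total head H = z + h_f = 55.3 + 64.04 = 119.3 m
P_hyd = ρgQH = 786.0·9.81·0.159·119.3 = 146.3 kW
P_shaft = P_hyd/η = 146.3/0.74 = 197.7 kW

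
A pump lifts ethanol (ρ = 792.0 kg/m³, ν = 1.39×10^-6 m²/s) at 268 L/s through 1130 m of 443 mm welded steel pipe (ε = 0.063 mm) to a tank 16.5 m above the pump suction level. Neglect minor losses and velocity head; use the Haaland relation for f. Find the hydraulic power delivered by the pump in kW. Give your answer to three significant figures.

V = 4Q/(πD²) = 1.739 m/s; Re = 5.54×10^5; ε/D = 1.42×10^-4; f = 0.01457
h_f = f(L/D)V²/2g = 5.729 m
Total head H = z + h_f = 16.5 + 5.729 = 22.23 m
P_hyd = ρgQH = 792.0·9.81·0.268·22.23 = 46.28 kW

P_hyd ≈ 46.3 kW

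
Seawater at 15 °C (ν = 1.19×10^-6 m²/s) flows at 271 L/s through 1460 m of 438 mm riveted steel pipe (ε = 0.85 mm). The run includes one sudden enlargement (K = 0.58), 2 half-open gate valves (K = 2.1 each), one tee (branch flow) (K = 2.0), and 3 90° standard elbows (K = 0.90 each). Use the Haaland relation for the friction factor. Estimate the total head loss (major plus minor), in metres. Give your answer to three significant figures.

V = 4Q/(πD²) = 1.799 m/s; V²/2g = 0.1649 m
Re = 6.62×10^5, ε/D = 0.00194 → f = 0.02353 (Haaland)
Major: h_f = f(L/D)·V²/2g = 0.02353·3333·0.1649 = 12.93 m
Minor: ΣK = 9.48; h_m = ΣK·V²/2g = 1.563 m
Total H_L = 12.93 + 1.563 = 14.50 m

H_L ≈ 14.5 m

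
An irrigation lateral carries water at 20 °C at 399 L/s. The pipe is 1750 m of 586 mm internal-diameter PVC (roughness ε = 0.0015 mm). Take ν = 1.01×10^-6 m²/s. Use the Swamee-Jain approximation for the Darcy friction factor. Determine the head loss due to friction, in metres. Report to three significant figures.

V = 4Q/(πD²) = 4·0.399/(π·0.586²) = 1.479 m/s
Re = VD/ν = 1.479·0.586/1.01×10^-6 = 8.58×10^5 → turbulent
ε/D = 0.0015/586 = 2.56×10^-6
Swamee-Jain: f = 0.01197
h_f = f(L/D)V²/(2g) = 0.01197·(1750/0.586)·1.479²/(2·9.81) = 3.988 m

h_f ≈ 3.99 m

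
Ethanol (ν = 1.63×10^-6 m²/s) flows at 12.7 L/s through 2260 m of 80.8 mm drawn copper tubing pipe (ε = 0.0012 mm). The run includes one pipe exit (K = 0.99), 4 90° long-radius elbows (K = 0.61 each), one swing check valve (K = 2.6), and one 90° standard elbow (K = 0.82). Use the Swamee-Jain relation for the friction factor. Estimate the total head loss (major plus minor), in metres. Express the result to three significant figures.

V = 4Q/(πD²) = 2.477 m/s; V²/2g = 0.3127 m
Re = 1.23×10^5, ε/D = 1.49×10^-5 → f = 0.01722 (Swamee-Jain)
Major: h_f = f(L/D)·V²/2g = 0.01722·27970·0.3127 = 150.6 m
Minor: ΣK = 6.85; h_m = ΣK·V²/2g = 2.142 m
Total H_L = 150.6 + 2.142 = 152.8 m

H_L ≈ 153 m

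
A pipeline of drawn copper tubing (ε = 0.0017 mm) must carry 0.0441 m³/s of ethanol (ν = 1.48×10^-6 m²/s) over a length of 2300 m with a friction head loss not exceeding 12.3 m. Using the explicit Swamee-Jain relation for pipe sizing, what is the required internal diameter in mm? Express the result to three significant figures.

Swamee-Jain (Type III): D = 0.66·[ε^1.25·(LQ²/(gh_f))^4.75 + ν·Q^9.4·(L/(gh_f))^5.2]^0.04
LQ²/(gh_f) = 0.03707; L/(gh_f) = 19.06
Term 1 = ε^1.25·(…)^4.75 = 9.79×10^-15; Term 2 = ν·Q^9.4·(…)^5.2 = 1.22×10^-12
D = 0.66·(9.79×10^-15 + 1.22×10^-12)^0.04 = 0.2203 m = 220 mm
Check: V = 1.16 m/s, Re = 1.72×10^5, f = 0.01606, h_f = 11.4 m ≈ 12.3 m ✓

D ≈ 220 mm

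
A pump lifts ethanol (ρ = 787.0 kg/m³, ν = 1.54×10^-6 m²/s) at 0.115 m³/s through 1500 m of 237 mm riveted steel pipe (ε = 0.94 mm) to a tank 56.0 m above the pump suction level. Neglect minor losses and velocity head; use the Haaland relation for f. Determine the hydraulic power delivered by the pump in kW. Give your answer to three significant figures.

P_hyd ≈ 105 kW

V = 4Q/(πD²) = 2.607 m/s; Re = 4.01×10^5; ε/D = 0.00397; f = 0.02865
h_f = f(L/D)V²/2g = 62.81 m
Total head H = z + h_f = 56.0 + 62.81 = 118.8 m
P_hyd = ρgQH = 787.0·9.81·0.115·118.8 = 105.5 kW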